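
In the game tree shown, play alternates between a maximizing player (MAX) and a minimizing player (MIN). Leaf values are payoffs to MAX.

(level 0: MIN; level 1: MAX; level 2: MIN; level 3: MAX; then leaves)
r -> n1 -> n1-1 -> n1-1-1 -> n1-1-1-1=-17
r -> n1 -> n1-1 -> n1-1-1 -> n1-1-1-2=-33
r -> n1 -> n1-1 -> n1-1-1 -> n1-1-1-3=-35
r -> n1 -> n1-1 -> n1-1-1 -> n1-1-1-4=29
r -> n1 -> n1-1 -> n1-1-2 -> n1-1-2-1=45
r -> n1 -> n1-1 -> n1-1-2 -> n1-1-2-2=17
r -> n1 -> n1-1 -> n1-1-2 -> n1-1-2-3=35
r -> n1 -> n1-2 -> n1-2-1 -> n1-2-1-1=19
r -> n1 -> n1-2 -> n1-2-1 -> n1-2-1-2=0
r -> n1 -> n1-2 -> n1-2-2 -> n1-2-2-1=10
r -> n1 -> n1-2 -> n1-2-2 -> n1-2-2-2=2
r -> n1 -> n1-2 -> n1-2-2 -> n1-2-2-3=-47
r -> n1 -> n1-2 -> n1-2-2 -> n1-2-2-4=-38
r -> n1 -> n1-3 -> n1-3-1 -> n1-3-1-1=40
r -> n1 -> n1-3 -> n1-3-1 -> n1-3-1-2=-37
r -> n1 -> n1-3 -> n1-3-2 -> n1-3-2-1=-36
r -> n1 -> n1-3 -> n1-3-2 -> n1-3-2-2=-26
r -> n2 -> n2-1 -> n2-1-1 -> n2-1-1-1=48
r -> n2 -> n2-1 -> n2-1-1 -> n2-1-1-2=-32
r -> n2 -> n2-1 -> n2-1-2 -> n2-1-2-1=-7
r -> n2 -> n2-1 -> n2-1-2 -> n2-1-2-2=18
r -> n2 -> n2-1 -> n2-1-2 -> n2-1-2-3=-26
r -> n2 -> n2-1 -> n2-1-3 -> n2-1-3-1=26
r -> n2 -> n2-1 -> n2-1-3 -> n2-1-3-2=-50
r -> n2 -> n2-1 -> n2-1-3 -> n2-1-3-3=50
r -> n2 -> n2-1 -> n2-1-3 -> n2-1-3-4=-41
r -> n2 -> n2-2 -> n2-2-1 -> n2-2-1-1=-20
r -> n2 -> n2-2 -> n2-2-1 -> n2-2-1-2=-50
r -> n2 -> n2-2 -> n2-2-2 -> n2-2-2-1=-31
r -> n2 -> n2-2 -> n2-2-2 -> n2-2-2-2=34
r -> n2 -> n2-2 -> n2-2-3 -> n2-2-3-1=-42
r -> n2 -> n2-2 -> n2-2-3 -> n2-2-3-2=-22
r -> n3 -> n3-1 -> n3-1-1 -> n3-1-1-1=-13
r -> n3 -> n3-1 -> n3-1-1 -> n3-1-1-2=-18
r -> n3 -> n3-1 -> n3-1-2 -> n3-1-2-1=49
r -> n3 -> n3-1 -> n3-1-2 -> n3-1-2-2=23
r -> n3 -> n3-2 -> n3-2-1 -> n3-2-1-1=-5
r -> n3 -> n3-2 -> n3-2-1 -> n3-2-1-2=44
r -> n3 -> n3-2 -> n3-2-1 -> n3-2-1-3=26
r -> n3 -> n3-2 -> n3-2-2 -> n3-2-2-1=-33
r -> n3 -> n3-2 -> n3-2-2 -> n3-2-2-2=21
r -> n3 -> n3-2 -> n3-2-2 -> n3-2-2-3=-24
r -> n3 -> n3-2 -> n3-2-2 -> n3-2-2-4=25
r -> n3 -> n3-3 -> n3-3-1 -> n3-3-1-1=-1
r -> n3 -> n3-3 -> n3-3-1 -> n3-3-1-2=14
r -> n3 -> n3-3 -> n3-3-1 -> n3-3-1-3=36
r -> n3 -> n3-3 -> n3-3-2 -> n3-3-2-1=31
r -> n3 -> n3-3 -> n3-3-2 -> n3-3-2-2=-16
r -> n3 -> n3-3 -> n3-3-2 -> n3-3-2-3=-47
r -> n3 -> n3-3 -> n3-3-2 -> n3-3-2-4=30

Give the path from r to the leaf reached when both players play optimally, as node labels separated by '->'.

n1-1-1 (MAX): max(-17, -33, -35, 29) = 29
n1-1-2 (MAX): max(45, 17, 35) = 45
n1-1 (MIN): min(29, 45) = 29
n1-2-1 (MAX): max(19, 0) = 19
n1-2-2 (MAX): max(10, 2, -47, -38) = 10
n1-2 (MIN): min(19, 10) = 10
n1-3-1 (MAX): max(40, -37) = 40
n1-3-2 (MAX): max(-36, -26) = -26
n1-3 (MIN): min(40, -26) = -26
n1 (MAX): max(29, 10, -26) = 29
n2-1-1 (MAX): max(48, -32) = 48
n2-1-2 (MAX): max(-7, 18, -26) = 18
n2-1-3 (MAX): max(26, -50, 50, -41) = 50
n2-1 (MIN): min(48, 18, 50) = 18
n2-2-1 (MAX): max(-20, -50) = -20
n2-2-2 (MAX): max(-31, 34) = 34
n2-2-3 (MAX): max(-42, -22) = -22
n2-2 (MIN): min(-20, 34, -22) = -22
n2 (MAX): max(18, -22) = 18
n3-1-1 (MAX): max(-13, -18) = -13
n3-1-2 (MAX): max(49, 23) = 49
n3-1 (MIN): min(-13, 49) = -13
n3-2-1 (MAX): max(-5, 44, 26) = 44
n3-2-2 (MAX): max(-33, 21, -24, 25) = 25
n3-2 (MIN): min(44, 25) = 25
n3-3-1 (MAX): max(-1, 14, 36) = 36
n3-3-2 (MAX): max(31, -16, -47, 30) = 31
n3-3 (MIN): min(36, 31) = 31
n3 (MAX): max(-13, 25, 31) = 31
r (MIN): min(29, 18, 31) = 18
At r, MIN picks n2 (lowest: 18).
At n2, MAX picks n2-1 (highest: 18).
At n2-1, MIN picks n2-1-2 (lowest: 18).
At n2-1-2, MAX picks n2-1-2-2 (highest: 18).
Terminal value 18.

r -> n2 -> n2-1 -> n2-1-2 -> n2-1-2-2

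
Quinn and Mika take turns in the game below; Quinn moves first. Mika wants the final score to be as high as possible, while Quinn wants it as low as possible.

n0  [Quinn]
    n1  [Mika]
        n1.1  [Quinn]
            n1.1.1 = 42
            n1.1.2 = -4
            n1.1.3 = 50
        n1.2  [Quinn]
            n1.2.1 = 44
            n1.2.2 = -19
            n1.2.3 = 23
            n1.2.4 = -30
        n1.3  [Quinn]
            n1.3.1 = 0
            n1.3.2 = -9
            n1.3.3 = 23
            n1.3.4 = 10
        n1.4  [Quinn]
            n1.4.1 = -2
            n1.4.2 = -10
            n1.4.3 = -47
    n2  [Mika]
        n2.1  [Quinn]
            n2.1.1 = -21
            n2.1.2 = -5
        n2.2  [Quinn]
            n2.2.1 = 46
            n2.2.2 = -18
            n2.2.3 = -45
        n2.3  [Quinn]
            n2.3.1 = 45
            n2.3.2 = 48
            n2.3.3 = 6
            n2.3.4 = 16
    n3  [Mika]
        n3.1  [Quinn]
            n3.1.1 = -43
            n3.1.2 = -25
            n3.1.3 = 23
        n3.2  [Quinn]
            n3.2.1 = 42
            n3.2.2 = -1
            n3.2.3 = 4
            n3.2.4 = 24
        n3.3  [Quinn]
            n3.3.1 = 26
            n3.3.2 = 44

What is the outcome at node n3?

n3.1 (Quinn): min(-43, -25, 23) = -43
n3.2 (Quinn): min(42, -1, 4, 24) = -1
n3.3 (Quinn): min(26, 44) = 26
n3 (Mika): max(-43, -1, 26) = 26

26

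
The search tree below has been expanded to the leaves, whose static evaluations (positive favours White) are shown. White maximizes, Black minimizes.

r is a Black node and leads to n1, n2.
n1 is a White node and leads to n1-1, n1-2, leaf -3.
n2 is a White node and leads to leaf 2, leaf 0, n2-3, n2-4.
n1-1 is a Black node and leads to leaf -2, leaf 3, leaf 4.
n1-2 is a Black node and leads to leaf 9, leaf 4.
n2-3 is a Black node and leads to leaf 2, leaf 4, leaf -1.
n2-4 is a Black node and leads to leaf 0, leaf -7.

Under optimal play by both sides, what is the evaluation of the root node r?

2

n1-1 (Black): min(-2, 3, 4) = -2
n1-2 (Black): min(9, 4) = 4
n1 (White): max(-2, 4, -3) = 4
n2-3 (Black): min(2, 4, -1) = -1
n2-4 (Black): min(0, -7) = -7
n2 (White): max(2, 0, -1, -7) = 2
r (Black): min(4, 2) = 2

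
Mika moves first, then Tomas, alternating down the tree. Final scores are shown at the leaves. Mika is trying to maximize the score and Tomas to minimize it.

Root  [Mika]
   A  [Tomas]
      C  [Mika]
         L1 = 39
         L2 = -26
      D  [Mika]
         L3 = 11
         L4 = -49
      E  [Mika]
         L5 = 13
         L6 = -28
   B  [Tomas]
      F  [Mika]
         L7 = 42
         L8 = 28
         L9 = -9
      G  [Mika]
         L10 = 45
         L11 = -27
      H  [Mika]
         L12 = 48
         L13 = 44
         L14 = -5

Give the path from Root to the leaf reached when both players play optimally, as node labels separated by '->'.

Root -> B -> F -> L7

C (Mika): max(39, -26) = 39
D (Mika): max(11, -49) = 11
E (Mika): max(13, -28) = 13
A (Tomas): min(39, 11, 13) = 11
F (Mika): max(42, 28, -9) = 42
G (Mika): max(45, -27) = 45
H (Mika): max(48, 44, -5) = 48
B (Tomas): min(42, 45, 48) = 42
Root (Mika): max(11, 42) = 42
At Root, Mika picks B (highest: 42).
At B, Tomas picks F (lowest: 42).
At F, Mika picks L7 (highest: 42).
Terminal value 42.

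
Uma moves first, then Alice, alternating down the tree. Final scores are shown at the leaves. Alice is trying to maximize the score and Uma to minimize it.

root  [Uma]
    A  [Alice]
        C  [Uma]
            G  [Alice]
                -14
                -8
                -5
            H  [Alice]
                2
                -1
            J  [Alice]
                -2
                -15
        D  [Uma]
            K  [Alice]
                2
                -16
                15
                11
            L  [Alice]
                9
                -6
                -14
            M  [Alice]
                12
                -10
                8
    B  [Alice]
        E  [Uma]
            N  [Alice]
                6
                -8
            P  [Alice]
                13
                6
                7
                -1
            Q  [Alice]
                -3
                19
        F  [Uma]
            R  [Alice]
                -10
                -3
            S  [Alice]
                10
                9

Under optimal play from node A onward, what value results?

G (Alice): max(-14, -8, -5) = -5
H (Alice): max(2, -1) = 2
J (Alice): max(-2, -15) = -2
C (Uma): min(-5, 2, -2) = -5
K (Alice): max(2, -16, 15, 11) = 15
L (Alice): max(9, -6, -14) = 9
M (Alice): max(12, -10, 8) = 12
D (Uma): min(15, 9, 12) = 9
A (Alice): max(-5, 9) = 9

9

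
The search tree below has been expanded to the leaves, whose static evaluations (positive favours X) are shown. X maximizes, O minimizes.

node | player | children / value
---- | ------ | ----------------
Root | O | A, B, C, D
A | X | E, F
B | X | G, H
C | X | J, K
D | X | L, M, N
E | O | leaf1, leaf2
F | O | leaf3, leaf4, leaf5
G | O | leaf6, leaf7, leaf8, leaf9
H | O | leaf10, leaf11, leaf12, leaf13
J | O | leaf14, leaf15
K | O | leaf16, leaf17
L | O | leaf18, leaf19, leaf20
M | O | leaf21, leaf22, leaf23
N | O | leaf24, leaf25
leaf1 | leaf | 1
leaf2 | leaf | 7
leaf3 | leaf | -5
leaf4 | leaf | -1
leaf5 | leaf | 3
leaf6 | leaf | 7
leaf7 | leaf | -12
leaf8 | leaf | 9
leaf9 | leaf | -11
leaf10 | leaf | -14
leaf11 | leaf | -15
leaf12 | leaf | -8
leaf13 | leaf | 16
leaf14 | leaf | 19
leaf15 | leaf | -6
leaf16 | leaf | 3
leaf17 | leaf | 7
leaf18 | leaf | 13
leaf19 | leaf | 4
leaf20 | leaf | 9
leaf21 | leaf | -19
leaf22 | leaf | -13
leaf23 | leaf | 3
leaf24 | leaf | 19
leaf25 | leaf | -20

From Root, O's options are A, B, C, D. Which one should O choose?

B

E (O): min(1, 7) = 1
F (O): min(-5, -1, 3) = -5
A (X): max(1, -5) = 1
G (O): min(7, -12, 9, -11) = -12
H (O): min(-14, -15, -8, 16) = -15
B (X): max(-12, -15) = -12
J (O): min(19, -6) = -6
K (O): min(3, 7) = 3
C (X): max(-6, 3) = 3
L (O): min(13, 4, 9) = 4
M (O): min(-19, -13, 3) = -19
N (O): min(19, -20) = -20
D (X): max(4, -19, -20) = 4
Root (O): min(1, -12, 3, 4) = -12
O at Root wants the lowest of {A=1, B=-12, C=3, D=4}, so chooses B.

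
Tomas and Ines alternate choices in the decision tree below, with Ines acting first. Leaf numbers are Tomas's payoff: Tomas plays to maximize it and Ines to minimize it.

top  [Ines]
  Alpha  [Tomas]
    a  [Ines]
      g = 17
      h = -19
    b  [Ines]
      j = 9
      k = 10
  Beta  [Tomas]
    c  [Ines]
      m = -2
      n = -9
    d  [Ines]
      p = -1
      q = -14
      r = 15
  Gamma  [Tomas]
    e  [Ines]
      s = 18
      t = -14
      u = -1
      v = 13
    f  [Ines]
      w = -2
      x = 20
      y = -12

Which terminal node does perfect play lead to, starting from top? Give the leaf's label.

y

a (Ines): min(17, -19) = -19
b (Ines): min(9, 10) = 9
Alpha (Tomas): max(-19, 9) = 9
c (Ines): min(-2, -9) = -9
d (Ines): min(-1, -14, 15) = -14
Beta (Tomas): max(-9, -14) = -9
e (Ines): min(18, -14, -1, 13) = -14
f (Ines): min(-2, 20, -12) = -12
Gamma (Tomas): max(-14, -12) = -12
top (Ines): min(9, -9, -12) = -12
At top, Ines picks Gamma (lowest: -12).
At Gamma, Tomas picks f (highest: -12).
At f, Ines picks y (lowest: -12).
Terminal value -12.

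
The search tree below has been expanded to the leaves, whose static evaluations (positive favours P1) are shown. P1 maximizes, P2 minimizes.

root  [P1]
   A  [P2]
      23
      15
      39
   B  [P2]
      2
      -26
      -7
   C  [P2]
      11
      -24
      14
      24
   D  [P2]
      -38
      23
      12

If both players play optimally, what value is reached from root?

A (P2): min(23, 15, 39) = 15
B (P2): min(2, -26, -7) = -26
C (P2): min(11, -24, 14, 24) = -24
D (P2): min(-38, 23, 12) = -38
root (P1): max(15, -26, -24, -38) = 15

15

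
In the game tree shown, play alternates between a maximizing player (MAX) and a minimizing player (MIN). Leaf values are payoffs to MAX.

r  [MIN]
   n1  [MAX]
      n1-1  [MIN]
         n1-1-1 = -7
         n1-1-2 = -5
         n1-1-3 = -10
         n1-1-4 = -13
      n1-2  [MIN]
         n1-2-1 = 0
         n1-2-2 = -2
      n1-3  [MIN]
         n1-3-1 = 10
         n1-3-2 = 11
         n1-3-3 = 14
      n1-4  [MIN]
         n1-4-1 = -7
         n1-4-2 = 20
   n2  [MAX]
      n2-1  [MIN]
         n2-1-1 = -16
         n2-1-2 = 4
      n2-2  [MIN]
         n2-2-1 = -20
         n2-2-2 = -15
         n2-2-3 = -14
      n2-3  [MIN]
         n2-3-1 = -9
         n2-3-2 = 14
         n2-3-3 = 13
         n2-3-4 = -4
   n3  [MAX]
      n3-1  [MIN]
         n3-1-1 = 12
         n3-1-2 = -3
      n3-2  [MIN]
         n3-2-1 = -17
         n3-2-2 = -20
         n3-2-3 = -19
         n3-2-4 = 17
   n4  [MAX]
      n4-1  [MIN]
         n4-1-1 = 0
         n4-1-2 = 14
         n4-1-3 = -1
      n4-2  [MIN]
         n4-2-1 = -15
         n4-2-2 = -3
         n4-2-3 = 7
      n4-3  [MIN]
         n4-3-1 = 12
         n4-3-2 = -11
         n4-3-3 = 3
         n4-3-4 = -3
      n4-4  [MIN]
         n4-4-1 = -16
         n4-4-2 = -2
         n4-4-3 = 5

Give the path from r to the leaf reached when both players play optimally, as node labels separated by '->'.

n1-1 (MIN): min(-7, -5, -10, -13) = -13
n1-2 (MIN): min(0, -2) = -2
n1-3 (MIN): min(10, 11, 14) = 10
n1-4 (MIN): min(-7, 20) = -7
n1 (MAX): max(-13, -2, 10, -7) = 10
n2-1 (MIN): min(-16, 4) = -16
n2-2 (MIN): min(-20, -15, -14) = -20
n2-3 (MIN): min(-9, 14, 13, -4) = -9
n2 (MAX): max(-16, -20, -9) = -9
n3-1 (MIN): min(12, -3) = -3
n3-2 (MIN): min(-17, -20, -19, 17) = -20
n3 (MAX): max(-3, -20) = -3
n4-1 (MIN): min(0, 14, -1) = -1
n4-2 (MIN): min(-15, -3, 7) = -15
n4-3 (MIN): min(12, -11, 3, -3) = -11
n4-4 (MIN): min(-16, -2, 5) = -16
n4 (MAX): max(-1, -15, -11, -16) = -1
r (MIN): min(10, -9, -3, -1) = -9
At r, MIN picks n2 (lowest: -9).
At n2, MAX picks n2-3 (highest: -9).
At n2-3, MIN picks n2-3-1 (lowest: -9).
Terminal value -9.

r -> n2 -> n2-3 -> n2-3-1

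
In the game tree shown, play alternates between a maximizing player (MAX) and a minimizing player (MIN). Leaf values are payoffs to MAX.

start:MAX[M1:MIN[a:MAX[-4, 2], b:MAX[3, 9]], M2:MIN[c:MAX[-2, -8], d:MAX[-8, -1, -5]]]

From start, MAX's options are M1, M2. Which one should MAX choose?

M1

a (MAX): max(-4, 2) = 2
b (MAX): max(3, 9) = 9
M1 (MIN): min(2, 9) = 2
c (MAX): max(-2, -8) = -2
d (MAX): max(-8, -1, -5) = -1
M2 (MIN): min(-2, -1) = -2
start (MAX): max(2, -2) = 2
MAX at start wants the highest of {M1=2, M2=-2}, so chooses M1.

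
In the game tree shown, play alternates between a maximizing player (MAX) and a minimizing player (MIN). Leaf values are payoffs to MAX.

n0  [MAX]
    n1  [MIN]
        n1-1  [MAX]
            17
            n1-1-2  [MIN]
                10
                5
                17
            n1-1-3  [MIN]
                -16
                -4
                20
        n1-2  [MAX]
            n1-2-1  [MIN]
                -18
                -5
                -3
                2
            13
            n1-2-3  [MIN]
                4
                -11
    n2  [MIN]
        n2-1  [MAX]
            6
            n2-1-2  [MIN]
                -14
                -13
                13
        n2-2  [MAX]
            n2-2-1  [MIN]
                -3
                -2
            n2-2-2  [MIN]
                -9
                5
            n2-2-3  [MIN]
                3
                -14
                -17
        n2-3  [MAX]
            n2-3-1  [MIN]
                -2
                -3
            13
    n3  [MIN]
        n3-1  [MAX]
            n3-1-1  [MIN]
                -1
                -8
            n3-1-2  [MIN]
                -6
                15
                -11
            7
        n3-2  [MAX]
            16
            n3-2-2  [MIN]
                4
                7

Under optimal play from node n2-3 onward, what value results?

n2-3-1 (MIN): min(-2, -3) = -3
n2-3 (MAX): max(-3, 13) = 13

13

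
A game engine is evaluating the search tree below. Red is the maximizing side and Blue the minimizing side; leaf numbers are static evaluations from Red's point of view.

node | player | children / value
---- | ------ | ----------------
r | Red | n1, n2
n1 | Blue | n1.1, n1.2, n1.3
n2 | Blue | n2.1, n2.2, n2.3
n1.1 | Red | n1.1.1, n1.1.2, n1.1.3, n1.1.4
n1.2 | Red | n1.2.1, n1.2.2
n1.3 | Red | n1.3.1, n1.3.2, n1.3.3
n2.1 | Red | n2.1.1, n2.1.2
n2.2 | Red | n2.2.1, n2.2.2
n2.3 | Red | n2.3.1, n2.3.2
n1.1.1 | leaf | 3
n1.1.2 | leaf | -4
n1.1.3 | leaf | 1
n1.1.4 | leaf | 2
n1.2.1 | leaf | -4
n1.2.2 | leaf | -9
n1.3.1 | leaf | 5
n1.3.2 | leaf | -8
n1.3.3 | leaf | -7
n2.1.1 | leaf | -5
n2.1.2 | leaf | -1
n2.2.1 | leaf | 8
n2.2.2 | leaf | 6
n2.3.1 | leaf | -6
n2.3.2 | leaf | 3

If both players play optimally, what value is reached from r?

n1.1 (Red): max(3, -4, 1, 2) = 3
n1.2 (Red): max(-4, -9) = -4
n1.3 (Red): max(5, -8, -7) = 5
n1 (Blue): min(3, -4, 5) = -4
n2.1 (Red): max(-5, -1) = -1
n2.2 (Red): max(8, 6) = 8
n2.3 (Red): max(-6, 3) = 3
n2 (Blue): min(-1, 8, 3) = -1
r (Red): max(-4, -1) = -1

-1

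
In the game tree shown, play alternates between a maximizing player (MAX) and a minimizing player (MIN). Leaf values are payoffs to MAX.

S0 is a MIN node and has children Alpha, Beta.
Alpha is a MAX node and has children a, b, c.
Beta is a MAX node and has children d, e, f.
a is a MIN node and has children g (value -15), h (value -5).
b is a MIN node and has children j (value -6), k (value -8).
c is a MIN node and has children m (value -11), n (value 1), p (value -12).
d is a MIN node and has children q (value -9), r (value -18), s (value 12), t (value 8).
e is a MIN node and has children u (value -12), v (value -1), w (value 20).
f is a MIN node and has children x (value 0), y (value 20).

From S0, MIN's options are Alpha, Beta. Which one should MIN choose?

a (MIN): min(-15, -5) = -15
b (MIN): min(-6, -8) = -8
c (MIN): min(-11, 1, -12) = -12
Alpha (MAX): max(-15, -8, -12) = -8
d (MIN): min(-9, -18, 12, 8) = -18
e (MIN): min(-12, -1, 20) = -12
f (MIN): min(0, 20) = 0
Beta (MAX): max(-18, -12, 0) = 0
S0 (MIN): min(-8, 0) = -8
MIN at S0 wants the lowest of {Alpha=-8, Beta=0}, so chooses Alpha.

Alpha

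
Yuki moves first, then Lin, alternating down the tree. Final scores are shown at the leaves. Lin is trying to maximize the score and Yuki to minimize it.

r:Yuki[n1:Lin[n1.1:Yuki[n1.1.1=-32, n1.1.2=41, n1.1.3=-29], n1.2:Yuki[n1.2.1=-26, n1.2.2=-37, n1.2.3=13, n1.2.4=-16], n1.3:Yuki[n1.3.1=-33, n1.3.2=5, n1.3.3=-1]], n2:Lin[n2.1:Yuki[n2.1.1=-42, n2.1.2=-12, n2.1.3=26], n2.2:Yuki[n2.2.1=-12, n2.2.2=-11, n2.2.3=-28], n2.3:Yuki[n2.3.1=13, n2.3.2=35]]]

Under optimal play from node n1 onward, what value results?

-32

n1.1 (Yuki): min(-32, 41, -29) = -32
n1.2 (Yuki): min(-26, -37, 13, -16) = -37
n1.3 (Yuki): min(-33, 5, -1) = -33
n1 (Lin): max(-32, -37, -33) = -32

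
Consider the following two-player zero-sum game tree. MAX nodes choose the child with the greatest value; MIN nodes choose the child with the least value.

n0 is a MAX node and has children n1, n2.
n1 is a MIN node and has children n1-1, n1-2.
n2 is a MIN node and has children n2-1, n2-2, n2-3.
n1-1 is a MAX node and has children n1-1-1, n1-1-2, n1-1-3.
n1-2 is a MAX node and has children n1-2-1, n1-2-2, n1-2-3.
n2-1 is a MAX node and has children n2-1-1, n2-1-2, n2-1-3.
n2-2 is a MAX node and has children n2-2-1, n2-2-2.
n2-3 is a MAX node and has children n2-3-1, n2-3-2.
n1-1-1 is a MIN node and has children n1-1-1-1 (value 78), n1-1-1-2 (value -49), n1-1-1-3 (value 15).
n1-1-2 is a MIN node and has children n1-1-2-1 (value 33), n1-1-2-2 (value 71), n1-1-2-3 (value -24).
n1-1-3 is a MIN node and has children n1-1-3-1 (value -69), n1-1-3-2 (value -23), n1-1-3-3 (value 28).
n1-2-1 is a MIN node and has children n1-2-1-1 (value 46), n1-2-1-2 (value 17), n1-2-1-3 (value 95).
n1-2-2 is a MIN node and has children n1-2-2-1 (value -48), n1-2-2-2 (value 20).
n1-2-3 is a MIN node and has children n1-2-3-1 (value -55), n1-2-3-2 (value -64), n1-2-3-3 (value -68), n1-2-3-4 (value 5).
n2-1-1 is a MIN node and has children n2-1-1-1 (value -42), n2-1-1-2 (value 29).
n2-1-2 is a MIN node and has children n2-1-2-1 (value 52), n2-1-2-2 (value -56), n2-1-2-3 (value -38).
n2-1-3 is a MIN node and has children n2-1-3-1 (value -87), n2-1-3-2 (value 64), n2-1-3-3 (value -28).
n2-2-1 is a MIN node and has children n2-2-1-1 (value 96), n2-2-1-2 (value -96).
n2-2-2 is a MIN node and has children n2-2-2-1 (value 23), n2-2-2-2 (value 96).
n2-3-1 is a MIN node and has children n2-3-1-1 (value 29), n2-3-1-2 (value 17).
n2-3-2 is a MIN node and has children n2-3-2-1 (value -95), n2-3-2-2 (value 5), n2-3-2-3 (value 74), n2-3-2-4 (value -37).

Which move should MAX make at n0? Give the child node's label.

n1

n1-1-1 (MIN): min(78, -49, 15) = -49
n1-1-2 (MIN): min(33, 71, -24) = -24
n1-1-3 (MIN): min(-69, -23, 28) = -69
n1-1 (MAX): max(-49, -24, -69) = -24
n1-2-1 (MIN): min(46, 17, 95) = 17
n1-2-2 (MIN): min(-48, 20) = -48
n1-2-3 (MIN): min(-55, -64, -68, 5) = -68
n1-2 (MAX): max(17, -48, -68) = 17
n1 (MIN): min(-24, 17) = -24
n2-1-1 (MIN): min(-42, 29) = -42
n2-1-2 (MIN): min(52, -56, -38) = -56
n2-1-3 (MIN): min(-87, 64, -28) = -87
n2-1 (MAX): max(-42, -56, -87) = -42
n2-2-1 (MIN): min(96, -96) = -96
n2-2-2 (MIN): min(23, 96) = 23
n2-2 (MAX): max(-96, 23) = 23
n2-3-1 (MIN): min(29, 17) = 17
n2-3-2 (MIN): min(-95, 5, 74, -37) = -95
n2-3 (MAX): max(17, -95) = 17
n2 (MIN): min(-42, 23, 17) = -42
n0 (MAX): max(-24, -42) = -24
MAX at n0 wants the highest of {n1=-24, n2=-42}, so chooses n1.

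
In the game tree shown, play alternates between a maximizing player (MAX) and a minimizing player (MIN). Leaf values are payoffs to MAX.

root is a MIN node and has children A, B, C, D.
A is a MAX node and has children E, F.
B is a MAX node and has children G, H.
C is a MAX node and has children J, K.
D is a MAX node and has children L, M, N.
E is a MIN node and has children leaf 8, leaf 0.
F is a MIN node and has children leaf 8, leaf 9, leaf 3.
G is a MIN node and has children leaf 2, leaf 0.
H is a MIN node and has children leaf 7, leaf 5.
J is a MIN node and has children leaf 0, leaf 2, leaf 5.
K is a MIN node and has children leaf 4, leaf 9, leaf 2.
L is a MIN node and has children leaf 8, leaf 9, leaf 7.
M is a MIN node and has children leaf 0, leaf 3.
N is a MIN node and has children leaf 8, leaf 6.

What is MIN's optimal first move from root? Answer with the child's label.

E (MIN): min(8, 0) = 0
F (MIN): min(8, 9, 3) = 3
A (MAX): max(0, 3) = 3
G (MIN): min(2, 0) = 0
H (MIN): min(7, 5) = 5
B (MAX): max(0, 5) = 5
J (MIN): min(0, 2, 5) = 0
K (MIN): min(4, 9, 2) = 2
C (MAX): max(0, 2) = 2
L (MIN): min(8, 9, 7) = 7
M (MIN): min(0, 3) = 0
N (MIN): min(8, 6) = 6
D (MAX): max(7, 0, 6) = 7
root (MIN): min(3, 5, 2, 7) = 2
MIN at root wants the lowest of {A=3, B=5, C=2, D=7}, so chooses C.

C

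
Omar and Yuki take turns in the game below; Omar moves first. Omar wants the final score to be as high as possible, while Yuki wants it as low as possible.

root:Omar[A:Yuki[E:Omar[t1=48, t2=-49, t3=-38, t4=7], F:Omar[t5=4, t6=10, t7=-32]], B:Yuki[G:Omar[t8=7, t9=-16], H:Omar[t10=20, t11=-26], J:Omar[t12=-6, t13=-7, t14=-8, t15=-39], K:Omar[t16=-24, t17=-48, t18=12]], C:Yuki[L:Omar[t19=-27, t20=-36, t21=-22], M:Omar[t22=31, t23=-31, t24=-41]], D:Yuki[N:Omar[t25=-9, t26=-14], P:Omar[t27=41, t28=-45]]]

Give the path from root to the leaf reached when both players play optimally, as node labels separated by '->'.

root -> A -> F -> t6

E (Omar): max(48, -49, -38, 7) = 48
F (Omar): max(4, 10, -32) = 10
A (Yuki): min(48, 10) = 10
G (Omar): max(7, -16) = 7
H (Omar): max(20, -26) = 20
J (Omar): max(-6, -7, -8, -39) = -6
K (Omar): max(-24, -48, 12) = 12
B (Yuki): min(7, 20, -6, 12) = -6
L (Omar): max(-27, -36, -22) = -22
M (Omar): max(31, -31, -41) = 31
C (Yuki): min(-22, 31) = -22
N (Omar): max(-9, -14) = -9
P (Omar): max(41, -45) = 41
D (Yuki): min(-9, 41) = -9
root (Omar): max(10, -6, -22, -9) = 10
At root, Omar picks A (highest: 10).
At A, Yuki picks F (lowest: 10).
At F, Omar picks t6 (highest: 10).
Terminal value 10.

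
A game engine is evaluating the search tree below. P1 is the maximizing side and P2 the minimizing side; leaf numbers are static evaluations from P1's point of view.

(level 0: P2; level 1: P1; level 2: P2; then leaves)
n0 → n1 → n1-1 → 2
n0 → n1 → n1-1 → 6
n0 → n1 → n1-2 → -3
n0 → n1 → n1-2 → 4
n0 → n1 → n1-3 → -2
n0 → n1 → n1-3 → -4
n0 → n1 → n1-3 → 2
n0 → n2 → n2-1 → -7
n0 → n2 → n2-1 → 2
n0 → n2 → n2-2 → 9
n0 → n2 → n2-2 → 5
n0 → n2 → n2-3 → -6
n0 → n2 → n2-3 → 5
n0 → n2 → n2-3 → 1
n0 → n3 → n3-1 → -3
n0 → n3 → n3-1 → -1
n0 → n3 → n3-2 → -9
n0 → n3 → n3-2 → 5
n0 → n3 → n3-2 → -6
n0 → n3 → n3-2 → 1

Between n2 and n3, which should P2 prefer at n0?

n3

n2-1 (P2): min(-7, 2) = -7
n2-2 (P2): min(9, 5) = 5
n2-3 (P2): min(-6, 5, 1) = -6
n2 (P1): max(-7, 5, -6) = 5
n3-1 (P2): min(-3, -1) = -3
n3-2 (P2): min(-9, 5, -6, 1) = -9
n3 (P1): max(-3, -9) = -3
P2 prefers the lower value; n2=5, n3=-3. n3 is better since -3 < 5.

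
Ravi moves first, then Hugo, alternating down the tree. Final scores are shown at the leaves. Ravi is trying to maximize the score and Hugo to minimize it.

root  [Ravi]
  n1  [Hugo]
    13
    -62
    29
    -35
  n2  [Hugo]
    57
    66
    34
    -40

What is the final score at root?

n1 (Hugo): min(13, -62, 29, -35) = -62
n2 (Hugo): min(57, 66, 34, -40) = -40
root (Ravi): max(-62, -40) = -40

-40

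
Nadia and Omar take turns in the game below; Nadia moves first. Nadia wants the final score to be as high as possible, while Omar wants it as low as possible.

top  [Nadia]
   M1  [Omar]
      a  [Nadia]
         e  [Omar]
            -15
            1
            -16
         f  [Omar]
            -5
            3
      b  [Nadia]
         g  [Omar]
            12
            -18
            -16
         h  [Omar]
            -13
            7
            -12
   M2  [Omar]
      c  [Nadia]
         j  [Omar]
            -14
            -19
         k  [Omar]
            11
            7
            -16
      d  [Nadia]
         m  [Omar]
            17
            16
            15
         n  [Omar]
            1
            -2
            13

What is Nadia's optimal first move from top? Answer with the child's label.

M1

e (Omar): min(-15, 1, -16) = -16
f (Omar): min(-5, 3) = -5
a (Nadia): max(-16, -5) = -5
g (Omar): min(12, -18, -16) = -18
h (Omar): min(-13, 7, -12) = -13
b (Nadia): max(-18, -13) = -13
M1 (Omar): min(-5, -13) = -13
j (Omar): min(-14, -19) = -19
k (Omar): min(11, 7, -16) = -16
c (Nadia): max(-19, -16) = -16
m (Omar): min(17, 16, 15) = 15
n (Omar): min(1, -2, 13) = -2
d (Nadia): max(15, -2) = 15
M2 (Omar): min(-16, 15) = -16
top (Nadia): max(-13, -16) = -13
Nadia at top wants the highest of {M1=-13, M2=-16}, so chooses M1.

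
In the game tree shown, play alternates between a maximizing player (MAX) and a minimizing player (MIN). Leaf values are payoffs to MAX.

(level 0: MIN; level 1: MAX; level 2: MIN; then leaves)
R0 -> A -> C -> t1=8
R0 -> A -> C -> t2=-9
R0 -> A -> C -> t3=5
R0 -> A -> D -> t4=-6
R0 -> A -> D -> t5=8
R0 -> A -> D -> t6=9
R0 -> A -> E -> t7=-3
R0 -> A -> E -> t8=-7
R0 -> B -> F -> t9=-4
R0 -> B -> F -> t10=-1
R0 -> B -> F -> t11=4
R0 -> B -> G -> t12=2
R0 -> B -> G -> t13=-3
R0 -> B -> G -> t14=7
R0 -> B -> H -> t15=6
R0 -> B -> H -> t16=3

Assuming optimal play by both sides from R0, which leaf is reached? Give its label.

t4

C (MIN): min(8, -9, 5) = -9
D (MIN): min(-6, 8, 9) = -6
E (MIN): min(-3, -7) = -7
A (MAX): max(-9, -6, -7) = -6
F (MIN): min(-4, -1, 4) = -4
G (MIN): min(2, -3, 7) = -3
H (MIN): min(6, 3) = 3
B (MAX): max(-4, -3, 3) = 3
R0 (MIN): min(-6, 3) = -6
At R0, MIN picks A (lowest: -6).
At A, MAX picks D (highest: -6).
At D, MIN picks t4 (lowest: -6).
Terminal value -6.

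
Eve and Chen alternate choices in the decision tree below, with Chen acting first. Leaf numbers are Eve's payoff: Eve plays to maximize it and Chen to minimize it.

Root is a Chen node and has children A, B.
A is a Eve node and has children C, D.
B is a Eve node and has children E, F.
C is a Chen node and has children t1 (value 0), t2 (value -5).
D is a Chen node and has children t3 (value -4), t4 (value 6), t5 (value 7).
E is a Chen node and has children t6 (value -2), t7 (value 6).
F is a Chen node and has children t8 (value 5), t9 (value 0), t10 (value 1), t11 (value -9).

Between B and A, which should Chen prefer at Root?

E (Chen): min(-2, 6) = -2
F (Chen): min(5, 0, 1, -9) = -9
B (Eve): max(-2, -9) = -2
C (Chen): min(0, -5) = -5
D (Chen): min(-4, 6, 7) = -4
A (Eve): max(-5, -4) = -4
Chen prefers the lower value; B=-2, A=-4. A is better since -4 < -2.

A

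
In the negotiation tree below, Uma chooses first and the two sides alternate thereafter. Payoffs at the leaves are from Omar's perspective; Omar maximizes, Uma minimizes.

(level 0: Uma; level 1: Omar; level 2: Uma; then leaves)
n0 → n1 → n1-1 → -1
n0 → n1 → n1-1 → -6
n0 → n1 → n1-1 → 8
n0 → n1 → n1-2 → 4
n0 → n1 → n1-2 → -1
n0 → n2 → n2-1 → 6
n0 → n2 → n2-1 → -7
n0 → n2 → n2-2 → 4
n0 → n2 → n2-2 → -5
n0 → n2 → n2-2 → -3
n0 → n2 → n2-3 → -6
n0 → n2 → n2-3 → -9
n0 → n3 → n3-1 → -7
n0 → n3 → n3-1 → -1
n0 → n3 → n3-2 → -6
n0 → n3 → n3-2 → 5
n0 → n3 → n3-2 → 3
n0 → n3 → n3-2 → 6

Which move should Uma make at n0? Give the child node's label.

n3

n1-1 (Uma): min(-1, -6, 8) = -6
n1-2 (Uma): min(4, -1) = -1
n1 (Omar): max(-6, -1) = -1
n2-1 (Uma): min(6, -7) = -7
n2-2 (Uma): min(4, -5, -3) = -5
n2-3 (Uma): min(-6, -9) = -9
n2 (Omar): max(-7, -5, -9) = -5
n3-1 (Uma): min(-7, -1) = -7
n3-2 (Uma): min(-6, 5, 3, 6) = -6
n3 (Omar): max(-7, -6) = -6
n0 (Uma): min(-1, -5, -6) = -6
Uma at n0 wants the lowest of {n1=-1, n2=-5, n3=-6}, so chooses n3.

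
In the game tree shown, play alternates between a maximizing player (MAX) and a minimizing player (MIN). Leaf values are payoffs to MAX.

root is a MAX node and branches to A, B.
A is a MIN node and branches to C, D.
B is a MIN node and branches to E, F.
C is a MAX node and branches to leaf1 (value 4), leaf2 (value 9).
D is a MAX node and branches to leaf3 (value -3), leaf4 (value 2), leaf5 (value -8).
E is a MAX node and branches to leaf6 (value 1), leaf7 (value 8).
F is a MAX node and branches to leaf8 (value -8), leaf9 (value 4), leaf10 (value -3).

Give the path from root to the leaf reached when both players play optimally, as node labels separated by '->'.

root -> B -> F -> leaf9

C (MAX): max(4, 9) = 9
D (MAX): max(-3, 2, -8) = 2
A (MIN): min(9, 2) = 2
E (MAX): max(1, 8) = 8
F (MAX): max(-8, 4, -3) = 4
B (MIN): min(8, 4) = 4
root (MAX): max(2, 4) = 4
At root, MAX picks B (highest: 4).
At B, MIN picks F (lowest: 4).
At F, MAX picks leaf9 (highest: 4).
Terminal value 4.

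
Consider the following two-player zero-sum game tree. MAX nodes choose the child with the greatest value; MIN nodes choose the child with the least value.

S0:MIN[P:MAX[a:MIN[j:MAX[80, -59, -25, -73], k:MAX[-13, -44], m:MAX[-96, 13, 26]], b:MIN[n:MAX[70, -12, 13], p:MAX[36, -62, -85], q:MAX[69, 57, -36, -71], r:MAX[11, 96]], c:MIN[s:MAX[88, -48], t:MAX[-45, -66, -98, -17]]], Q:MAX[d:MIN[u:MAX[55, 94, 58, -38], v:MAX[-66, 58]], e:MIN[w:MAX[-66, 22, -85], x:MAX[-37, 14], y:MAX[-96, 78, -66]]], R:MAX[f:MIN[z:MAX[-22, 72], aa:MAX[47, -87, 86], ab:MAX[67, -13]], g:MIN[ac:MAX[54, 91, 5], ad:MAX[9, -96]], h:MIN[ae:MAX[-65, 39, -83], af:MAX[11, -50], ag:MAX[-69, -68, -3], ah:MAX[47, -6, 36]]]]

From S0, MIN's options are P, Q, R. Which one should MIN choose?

j (MAX): max(80, -59, -25, -73) = 80
k (MAX): max(-13, -44) = -13
m (MAX): max(-96, 13, 26) = 26
a (MIN): min(80, -13, 26) = -13
n (MAX): max(70, -12, 13) = 70
p (MAX): max(36, -62, -85) = 36
q (MAX): max(69, 57, -36, -71) = 69
r (MAX): max(11, 96) = 96
b (MIN): min(70, 36, 69, 96) = 36
s (MAX): max(88, -48) = 88
t (MAX): max(-45, -66, -98, -17) = -17
c (MIN): min(88, -17) = -17
P (MAX): max(-13, 36, -17) = 36
u (MAX): max(55, 94, 58, -38) = 94
v (MAX): max(-66, 58) = 58
d (MIN): min(94, 58) = 58
w (MAX): max(-66, 22, -85) = 22
x (MAX): max(-37, 14) = 14
y (MAX): max(-96, 78, -66) = 78
e (MIN): min(22, 14, 78) = 14
Q (MAX): max(58, 14) = 58
z (MAX): max(-22, 72) = 72
aa (MAX): max(47, -87, 86) = 86
ab (MAX): max(67, -13) = 67
f (MIN): min(72, 86, 67) = 67
ac (MAX): max(54, 91, 5) = 91
ad (MAX): max(9, -96) = 9
g (MIN): min(91, 9) = 9
ae (MAX): max(-65, 39, -83) = 39
af (MAX): max(11, -50) = 11
ag (MAX): max(-69, -68, -3) = -3
ah (MAX): max(47, -6, 36) = 47
h (MIN): min(39, 11, -3, 47) = -3
R (MAX): max(67, 9, -3) = 67
S0 (MIN): min(36, 58, 67) = 36
MIN at S0 wants the lowest of {P=36, Q=58, R=67}, so chooses P.

P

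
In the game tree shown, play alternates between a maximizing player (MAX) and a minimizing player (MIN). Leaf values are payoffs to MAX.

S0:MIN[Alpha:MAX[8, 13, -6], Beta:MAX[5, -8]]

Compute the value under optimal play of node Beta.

Beta (MAX): max(5, -8) = 5

5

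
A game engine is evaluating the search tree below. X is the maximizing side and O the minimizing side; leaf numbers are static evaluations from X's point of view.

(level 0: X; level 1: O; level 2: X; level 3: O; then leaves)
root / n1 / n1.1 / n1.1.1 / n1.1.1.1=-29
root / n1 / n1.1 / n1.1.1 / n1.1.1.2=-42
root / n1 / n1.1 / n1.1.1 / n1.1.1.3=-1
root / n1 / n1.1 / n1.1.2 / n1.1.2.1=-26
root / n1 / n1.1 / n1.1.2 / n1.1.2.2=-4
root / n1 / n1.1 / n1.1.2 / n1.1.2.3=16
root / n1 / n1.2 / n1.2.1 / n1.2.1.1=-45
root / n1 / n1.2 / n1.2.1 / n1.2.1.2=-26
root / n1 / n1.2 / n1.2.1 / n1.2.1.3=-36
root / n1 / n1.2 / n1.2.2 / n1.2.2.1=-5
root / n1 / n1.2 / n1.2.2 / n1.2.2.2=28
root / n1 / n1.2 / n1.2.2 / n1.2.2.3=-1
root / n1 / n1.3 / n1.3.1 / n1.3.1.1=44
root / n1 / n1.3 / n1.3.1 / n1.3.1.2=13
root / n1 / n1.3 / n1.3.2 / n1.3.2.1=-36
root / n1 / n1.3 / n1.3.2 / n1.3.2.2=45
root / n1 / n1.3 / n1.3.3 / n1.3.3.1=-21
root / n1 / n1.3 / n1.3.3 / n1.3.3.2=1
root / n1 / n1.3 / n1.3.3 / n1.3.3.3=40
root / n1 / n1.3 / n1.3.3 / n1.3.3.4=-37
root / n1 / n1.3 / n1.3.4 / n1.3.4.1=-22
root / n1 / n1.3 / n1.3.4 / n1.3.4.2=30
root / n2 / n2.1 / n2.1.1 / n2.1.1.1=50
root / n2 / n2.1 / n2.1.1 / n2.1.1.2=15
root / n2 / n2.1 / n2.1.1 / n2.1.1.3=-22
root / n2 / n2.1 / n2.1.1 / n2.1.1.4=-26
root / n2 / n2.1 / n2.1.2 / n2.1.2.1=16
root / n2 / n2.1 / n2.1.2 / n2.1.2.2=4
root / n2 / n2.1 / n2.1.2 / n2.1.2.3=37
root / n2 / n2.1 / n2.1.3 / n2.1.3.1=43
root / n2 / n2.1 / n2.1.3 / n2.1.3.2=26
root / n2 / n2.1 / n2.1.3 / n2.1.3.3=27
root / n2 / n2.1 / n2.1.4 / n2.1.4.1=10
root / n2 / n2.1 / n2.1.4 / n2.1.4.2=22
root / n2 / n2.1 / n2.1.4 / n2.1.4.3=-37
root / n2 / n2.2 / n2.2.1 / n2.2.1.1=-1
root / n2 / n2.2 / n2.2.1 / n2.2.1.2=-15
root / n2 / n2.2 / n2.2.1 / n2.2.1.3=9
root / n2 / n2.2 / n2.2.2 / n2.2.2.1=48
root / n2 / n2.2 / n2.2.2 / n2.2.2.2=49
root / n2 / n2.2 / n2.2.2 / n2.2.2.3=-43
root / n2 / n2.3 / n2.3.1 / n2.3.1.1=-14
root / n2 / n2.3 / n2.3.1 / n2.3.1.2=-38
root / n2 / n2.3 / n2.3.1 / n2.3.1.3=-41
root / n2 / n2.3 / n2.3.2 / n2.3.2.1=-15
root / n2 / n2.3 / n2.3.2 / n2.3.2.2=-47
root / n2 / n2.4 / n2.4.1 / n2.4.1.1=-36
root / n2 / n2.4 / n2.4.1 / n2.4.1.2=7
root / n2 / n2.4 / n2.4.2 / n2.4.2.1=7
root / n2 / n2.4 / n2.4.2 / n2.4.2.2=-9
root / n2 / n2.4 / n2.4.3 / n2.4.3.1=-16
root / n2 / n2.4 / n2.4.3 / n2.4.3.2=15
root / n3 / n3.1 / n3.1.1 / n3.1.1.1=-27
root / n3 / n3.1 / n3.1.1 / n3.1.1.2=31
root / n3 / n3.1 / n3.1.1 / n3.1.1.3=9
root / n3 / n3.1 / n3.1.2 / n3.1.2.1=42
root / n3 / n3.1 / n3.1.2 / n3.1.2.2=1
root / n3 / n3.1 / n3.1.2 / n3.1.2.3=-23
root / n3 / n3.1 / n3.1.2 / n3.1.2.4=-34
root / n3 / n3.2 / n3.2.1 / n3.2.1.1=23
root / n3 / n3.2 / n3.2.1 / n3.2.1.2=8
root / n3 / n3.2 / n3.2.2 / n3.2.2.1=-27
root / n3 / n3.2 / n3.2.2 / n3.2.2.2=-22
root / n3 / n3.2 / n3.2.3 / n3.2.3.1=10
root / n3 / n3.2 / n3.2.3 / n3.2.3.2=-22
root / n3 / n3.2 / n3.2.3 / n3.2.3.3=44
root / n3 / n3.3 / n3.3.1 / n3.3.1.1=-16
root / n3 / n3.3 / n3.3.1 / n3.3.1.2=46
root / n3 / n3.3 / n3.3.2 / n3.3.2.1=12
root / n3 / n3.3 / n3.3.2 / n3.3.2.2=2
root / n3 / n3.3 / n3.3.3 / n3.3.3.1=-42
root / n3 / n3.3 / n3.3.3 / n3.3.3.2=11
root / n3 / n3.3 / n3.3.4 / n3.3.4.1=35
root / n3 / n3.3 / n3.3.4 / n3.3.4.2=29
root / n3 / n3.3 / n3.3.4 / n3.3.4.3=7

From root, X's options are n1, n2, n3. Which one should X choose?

n1

n1.1.1 (O): min(-29, -42, -1) = -42
n1.1.2 (O): min(-26, -4, 16) = -26
n1.1 (X): max(-42, -26) = -26
n1.2.1 (O): min(-45, -26, -36) = -45
n1.2.2 (O): min(-5, 28, -1) = -5
n1.2 (X): max(-45, -5) = -5
n1.3.1 (O): min(44, 13) = 13
n1.3.2 (O): min(-36, 45) = -36
n1.3.3 (O): min(-21, 1, 40, -37) = -37
n1.3.4 (O): min(-22, 30) = -22
n1.3 (X): max(13, -36, -37, -22) = 13
n1 (O): min(-26, -5, 13) = -26
n2.1.1 (O): min(50, 15, -22, -26) = -26
n2.1.2 (O): min(16, 4, 37) = 4
n2.1.3 (O): min(43, 26, 27) = 26
n2.1.4 (O): min(10, 22, -37) = -37
n2.1 (X): max(-26, 4, 26, -37) = 26
n2.2.1 (O): min(-1, -15, 9) = -15
n2.2.2 (O): min(48, 49, -43) = -43
n2.2 (X): max(-15, -43) = -15
n2.3.1 (O): min(-14, -38, -41) = -41
n2.3.2 (O): min(-15, -47) = -47
n2.3 (X): max(-41, -47) = -41
n2.4.1 (O): min(-36, 7) = -36
n2.4.2 (O): min(7, -9) = -9
n2.4.3 (O): min(-16, 15) = -16
n2.4 (X): max(-36, -9, -16) = -9
n2 (O): min(26, -15, -41, -9) = -41
n3.1.1 (O): min(-27, 31, 9) = -27
n3.1.2 (O): min(42, 1, -23, -34) = -34
n3.1 (X): max(-27, -34) = -27
n3.2.1 (O): min(23, 8) = 8
n3.2.2 (O): min(-27, -22) = -27
n3.2.3 (O): min(10, -22, 44) = -22
n3.2 (X): max(8, -27, -22) = 8
n3.3.1 (O): min(-16, 46) = -16
n3.3.2 (O): min(12, 2) = 2
n3.3.3 (O): min(-42, 11) = -42
n3.3.4 (O): min(35, 29, 7) = 7
n3.3 (X): max(-16, 2, -42, 7) = 7
n3 (O): min(-27, 8, 7) = -27
root (X): max(-26, -41, -27) = -26
X at root wants the highest of {n1=-26, n2=-41, n3=-27}, so chooses n1.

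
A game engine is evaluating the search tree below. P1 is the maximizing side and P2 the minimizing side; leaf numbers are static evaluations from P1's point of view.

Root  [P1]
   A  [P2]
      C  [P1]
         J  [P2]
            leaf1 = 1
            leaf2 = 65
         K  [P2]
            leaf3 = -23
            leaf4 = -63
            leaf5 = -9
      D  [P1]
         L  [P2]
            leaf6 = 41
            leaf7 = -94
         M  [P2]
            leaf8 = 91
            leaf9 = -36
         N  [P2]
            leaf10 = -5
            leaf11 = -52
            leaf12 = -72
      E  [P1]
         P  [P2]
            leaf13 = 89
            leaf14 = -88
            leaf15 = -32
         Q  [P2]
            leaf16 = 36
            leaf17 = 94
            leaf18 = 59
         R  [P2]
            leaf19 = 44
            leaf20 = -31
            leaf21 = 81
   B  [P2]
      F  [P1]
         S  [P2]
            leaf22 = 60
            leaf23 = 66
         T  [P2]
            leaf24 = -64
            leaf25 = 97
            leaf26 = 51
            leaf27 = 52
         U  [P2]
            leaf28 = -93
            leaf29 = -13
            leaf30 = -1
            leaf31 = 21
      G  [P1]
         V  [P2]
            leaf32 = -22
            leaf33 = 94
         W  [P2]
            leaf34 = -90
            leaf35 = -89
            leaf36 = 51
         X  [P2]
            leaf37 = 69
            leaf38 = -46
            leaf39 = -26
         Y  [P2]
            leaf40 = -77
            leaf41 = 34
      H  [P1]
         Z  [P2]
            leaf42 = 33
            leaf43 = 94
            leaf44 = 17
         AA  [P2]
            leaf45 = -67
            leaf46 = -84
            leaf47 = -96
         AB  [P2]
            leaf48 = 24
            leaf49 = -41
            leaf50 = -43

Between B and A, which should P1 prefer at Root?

B

S (P2): min(60, 66) = 60
T (P2): min(-64, 97, 51, 52) = -64
U (P2): min(-93, -13, -1, 21) = -93
F (P1): max(60, -64, -93) = 60
V (P2): min(-22, 94) = -22
W (P2): min(-90, -89, 51) = -90
X (P2): min(69, -46, -26) = -46
Y (P2): min(-77, 34) = -77
G (P1): max(-22, -90, -46, -77) = -22
Z (P2): min(33, 94, 17) = 17
AA (P2): min(-67, -84, -96) = -96
AB (P2): min(24, -41, -43) = -43
H (P1): max(17, -96, -43) = 17
B (P2): min(60, -22, 17) = -22
J (P2): min(1, 65) = 1
K (P2): min(-23, -63, -9) = -63
C (P1): max(1, -63) = 1
L (P2): min(41, -94) = -94
M (P2): min(91, -36) = -36
N (P2): min(-5, -52, -72) = -72
D (P1): max(-94, -36, -72) = -36
P (P2): min(89, -88, -32) = -88
Q (P2): min(36, 94, 59) = 36
R (P2): min(44, -31, 81) = -31
E (P1): max(-88, 36, -31) = 36
A (P2): min(1, -36, 36) = -36
P1 prefers the higher value; B=-22, A=-36. B is better since -22 > -36.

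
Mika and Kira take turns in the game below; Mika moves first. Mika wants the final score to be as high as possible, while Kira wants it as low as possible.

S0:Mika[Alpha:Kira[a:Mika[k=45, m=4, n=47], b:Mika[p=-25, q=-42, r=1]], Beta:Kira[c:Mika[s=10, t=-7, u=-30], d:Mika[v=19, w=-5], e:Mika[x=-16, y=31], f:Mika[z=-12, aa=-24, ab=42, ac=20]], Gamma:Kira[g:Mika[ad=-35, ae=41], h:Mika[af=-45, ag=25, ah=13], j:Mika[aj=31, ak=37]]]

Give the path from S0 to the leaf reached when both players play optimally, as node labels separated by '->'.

S0 -> Gamma -> h -> ag

a (Mika): max(45, 4, 47) = 47
b (Mika): max(-25, -42, 1) = 1
Alpha (Kira): min(47, 1) = 1
c (Mika): max(10, -7, -30) = 10
d (Mika): max(19, -5) = 19
e (Mika): max(-16, 31) = 31
f (Mika): max(-12, -24, 42, 20) = 42
Beta (Kira): min(10, 19, 31, 42) = 10
g (Mika): max(-35, 41) = 41
h (Mika): max(-45, 25, 13) = 25
j (Mika): max(31, 37) = 37
Gamma (Kira): min(41, 25, 37) = 25
S0 (Mika): max(1, 10, 25) = 25
At S0, Mika picks Gamma (highest: 25).
At Gamma, Kira picks h (lowest: 25).
At h, Mika picks ag (highest: 25).
Terminal value 25.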